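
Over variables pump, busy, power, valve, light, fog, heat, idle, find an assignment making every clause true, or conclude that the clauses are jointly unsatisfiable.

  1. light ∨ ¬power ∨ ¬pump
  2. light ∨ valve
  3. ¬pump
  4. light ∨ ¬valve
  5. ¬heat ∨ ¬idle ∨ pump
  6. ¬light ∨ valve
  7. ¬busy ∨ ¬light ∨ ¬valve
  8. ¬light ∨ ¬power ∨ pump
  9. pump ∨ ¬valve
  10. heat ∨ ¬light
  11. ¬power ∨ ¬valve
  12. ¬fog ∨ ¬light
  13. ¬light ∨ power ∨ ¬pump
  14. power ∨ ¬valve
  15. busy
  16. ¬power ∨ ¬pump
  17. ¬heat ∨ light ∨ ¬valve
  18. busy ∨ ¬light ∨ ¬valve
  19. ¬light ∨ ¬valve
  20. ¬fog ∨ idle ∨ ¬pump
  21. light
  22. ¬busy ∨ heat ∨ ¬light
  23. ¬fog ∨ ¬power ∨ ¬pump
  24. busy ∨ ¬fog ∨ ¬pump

Case pump = True:
  Clause (¬pump) is falsified — contradiction.
Case pump = False:
  (pump ∨ ¬valve) forces valve = False.
  (light ∨ valve) forces light = True.
  Clause (¬light ∨ valve) is falsified — contradiction.
Both cases fail, so the formula is unsatisfiable.

No satisfying assignment exists.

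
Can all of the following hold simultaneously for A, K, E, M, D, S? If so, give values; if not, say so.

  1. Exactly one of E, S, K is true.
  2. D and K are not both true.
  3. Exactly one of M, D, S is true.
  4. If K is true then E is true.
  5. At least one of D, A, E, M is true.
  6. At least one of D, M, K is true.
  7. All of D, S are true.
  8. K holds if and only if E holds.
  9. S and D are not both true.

UNSATISFIABLE

Case D = True:
  (2) with D=T forces K = False.
  (3) with D=T forces M = False.
  (3) with D=T forces S = False.
  Constraint (7) is violated (S=F) — contradiction.
Case D = False:
  Constraint (7) is violated (D=F) — contradiction.
Both cases fail — unsatisfiable.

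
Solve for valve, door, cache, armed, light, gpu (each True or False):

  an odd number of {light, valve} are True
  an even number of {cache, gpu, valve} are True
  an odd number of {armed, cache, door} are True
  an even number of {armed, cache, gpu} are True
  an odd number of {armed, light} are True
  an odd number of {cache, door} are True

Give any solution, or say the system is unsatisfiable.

valve = False, door = True, cache = False, armed = False, light = True, gpu = False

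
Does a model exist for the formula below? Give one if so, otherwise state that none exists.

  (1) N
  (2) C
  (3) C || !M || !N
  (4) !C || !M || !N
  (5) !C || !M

M = False; N = True; C = True

Unit clause (N) forces N = True.
Unit clause (C) forces C = True.
In (!C || !M || !N) only !M is left, so M = False.
Check each clause:
  (N): N holds.
  (C): C holds.
  (C || !M || !N): C holds.
  (!C || !M || !N): !M holds.
  (!C || !M): !M holds.
All clauses satisfied.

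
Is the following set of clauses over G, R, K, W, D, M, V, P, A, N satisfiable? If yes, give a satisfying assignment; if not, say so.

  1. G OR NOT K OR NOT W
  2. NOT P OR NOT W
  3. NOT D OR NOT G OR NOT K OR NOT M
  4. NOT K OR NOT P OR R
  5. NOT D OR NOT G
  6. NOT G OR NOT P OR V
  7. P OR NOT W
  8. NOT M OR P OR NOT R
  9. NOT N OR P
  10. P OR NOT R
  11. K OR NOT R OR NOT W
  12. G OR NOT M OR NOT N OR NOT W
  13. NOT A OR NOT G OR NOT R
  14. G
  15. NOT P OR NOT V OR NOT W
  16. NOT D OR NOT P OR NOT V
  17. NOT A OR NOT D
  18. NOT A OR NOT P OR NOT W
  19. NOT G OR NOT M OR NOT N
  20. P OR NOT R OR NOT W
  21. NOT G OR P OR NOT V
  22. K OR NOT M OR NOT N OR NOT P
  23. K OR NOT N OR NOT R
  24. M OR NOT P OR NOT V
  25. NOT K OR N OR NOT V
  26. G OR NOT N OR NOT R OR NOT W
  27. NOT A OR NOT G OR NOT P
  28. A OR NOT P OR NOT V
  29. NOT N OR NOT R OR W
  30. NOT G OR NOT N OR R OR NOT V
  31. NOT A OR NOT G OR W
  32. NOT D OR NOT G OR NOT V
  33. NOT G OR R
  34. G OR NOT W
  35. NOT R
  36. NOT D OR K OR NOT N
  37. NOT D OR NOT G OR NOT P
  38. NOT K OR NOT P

Case R = True:
  Clause (NOT R) is falsified — contradiction.
Case R = False:
  (G) forces G = True.
  Clause (NOT G OR R) is falsified — contradiction.
Both cases fail, so the formula is unsatisfiable.

UNSATISFIABLE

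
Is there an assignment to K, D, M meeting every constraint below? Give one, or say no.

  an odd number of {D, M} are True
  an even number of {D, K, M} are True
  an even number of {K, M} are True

K = True, D = False, M = True

{D, M}: 1 true → odd ✓
{D, K, M}: 2 true → even ✓
{K, M}: 2 true → even ✓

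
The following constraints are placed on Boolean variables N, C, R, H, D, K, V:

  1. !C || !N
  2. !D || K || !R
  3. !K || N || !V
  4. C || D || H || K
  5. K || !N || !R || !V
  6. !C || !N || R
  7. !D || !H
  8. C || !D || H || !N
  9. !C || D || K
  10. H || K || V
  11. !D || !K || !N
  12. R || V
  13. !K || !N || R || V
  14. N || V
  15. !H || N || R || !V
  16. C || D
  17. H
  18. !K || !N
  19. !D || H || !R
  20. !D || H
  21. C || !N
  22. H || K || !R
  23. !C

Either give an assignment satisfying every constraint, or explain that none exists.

Case C = True:
  Clause (!C) is falsified — contradiction.
Case C = False:
  (C || D) forces D = True.
  (!D || !H) forces H = False.
  Clause (H) is falsified — contradiction.
Both cases fail, so the formula is unsatisfiable.

Unsatisfiable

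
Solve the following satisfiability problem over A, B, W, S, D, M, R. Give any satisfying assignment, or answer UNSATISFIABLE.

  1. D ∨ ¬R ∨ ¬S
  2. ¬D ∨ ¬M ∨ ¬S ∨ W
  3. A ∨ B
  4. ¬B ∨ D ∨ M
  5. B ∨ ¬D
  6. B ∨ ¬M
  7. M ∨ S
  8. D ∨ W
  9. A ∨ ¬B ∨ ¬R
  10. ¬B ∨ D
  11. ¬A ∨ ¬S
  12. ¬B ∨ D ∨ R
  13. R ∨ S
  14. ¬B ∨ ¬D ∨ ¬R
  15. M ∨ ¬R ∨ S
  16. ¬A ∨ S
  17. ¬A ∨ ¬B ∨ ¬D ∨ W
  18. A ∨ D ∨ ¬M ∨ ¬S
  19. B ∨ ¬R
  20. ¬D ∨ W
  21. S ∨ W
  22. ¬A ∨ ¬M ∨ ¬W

Try A = True:
  (¬A ∨ ¬S) forces S = False.
  clause (¬A ∨ S) is falsified — backtrack.
So A = False.
  then (A ∨ B) forces B = True.
  then (A ∨ ¬B ∨ ¬R) forces R = False.
  then (¬B ∨ D) forces D = True.
  then (R ∨ S) forces S = True.
  then (¬D ∨ W) forces W = True.
Set M = False.
All clauses satisfied.

A = False, B = True, W = True, S = True, D = True, M = False, R = False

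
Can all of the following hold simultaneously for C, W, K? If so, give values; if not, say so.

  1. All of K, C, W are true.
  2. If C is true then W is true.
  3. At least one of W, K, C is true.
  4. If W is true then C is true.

C = True, W = True, K = True

  (1) {K, C, W}: all 3 true ✓
  (2) C=T ⇒ W: T ✓
  (3) {W, K, C}: 3 true — at least one ✓
  (4) W=T ⇒ C: T ✓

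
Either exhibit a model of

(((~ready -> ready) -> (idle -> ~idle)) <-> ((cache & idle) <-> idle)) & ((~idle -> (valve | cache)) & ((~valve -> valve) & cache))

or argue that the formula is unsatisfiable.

valve=T, idle=F, cache=T, ready=F

  ((~ready -> ready) -> (idle -> ~idle)) <-> ((cache & idle) <-> idle) = True
    (~ready -> ready) -> (idle -> ~idle) = True
      ~ready -> ready = False
        ~ready = True
      idle -> ~idle = True
        ~idle = True
    (cache & idle) <-> idle = True
      cache & idle = False
  (~idle -> (valve | cache)) & ((~valve -> valve) & cache) = True
    ~idle -> (valve | cache) = True
      ~idle = True
      valve | cache = True
    (~valve -> valve) & cache = True
      ~valve -> valve = True
        ~valve = False
Both conjuncts True, so the formula holds.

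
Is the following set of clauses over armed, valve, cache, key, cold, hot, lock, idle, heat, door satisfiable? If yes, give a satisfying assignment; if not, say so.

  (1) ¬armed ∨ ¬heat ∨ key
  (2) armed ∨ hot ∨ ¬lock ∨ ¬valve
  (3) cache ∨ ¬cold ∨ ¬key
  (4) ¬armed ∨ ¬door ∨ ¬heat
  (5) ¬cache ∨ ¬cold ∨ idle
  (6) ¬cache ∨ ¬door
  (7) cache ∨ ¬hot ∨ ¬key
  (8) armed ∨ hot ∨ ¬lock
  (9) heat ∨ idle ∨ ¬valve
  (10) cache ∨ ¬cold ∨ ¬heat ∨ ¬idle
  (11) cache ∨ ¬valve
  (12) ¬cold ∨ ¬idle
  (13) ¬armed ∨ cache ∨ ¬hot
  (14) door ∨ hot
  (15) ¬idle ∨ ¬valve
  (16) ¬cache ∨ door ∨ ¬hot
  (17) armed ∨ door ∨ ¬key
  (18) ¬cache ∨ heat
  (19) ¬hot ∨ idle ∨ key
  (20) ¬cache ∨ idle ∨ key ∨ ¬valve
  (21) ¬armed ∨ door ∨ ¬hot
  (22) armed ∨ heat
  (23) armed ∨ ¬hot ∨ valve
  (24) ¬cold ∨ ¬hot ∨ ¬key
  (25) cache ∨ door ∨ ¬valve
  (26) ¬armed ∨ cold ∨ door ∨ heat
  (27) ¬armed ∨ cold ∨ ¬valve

armed=T, valve=F, cache=F, key=F, cold=F, hot=F, lock=T, idle=T, heat=F, door=T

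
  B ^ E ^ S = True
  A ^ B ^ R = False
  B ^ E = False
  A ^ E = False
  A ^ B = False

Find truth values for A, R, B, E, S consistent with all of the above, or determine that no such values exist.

A = True, R = False, B = True, E = True, S = True

B ^ E ^ S = T ^ T ^ T = True ✓
A ^ B ^ R = T ^ T ^ F = False ✓
B ^ E = T ^ T = False ✓
A ^ E = T ^ T = False ✓
A ^ B = T ^ T = False ✓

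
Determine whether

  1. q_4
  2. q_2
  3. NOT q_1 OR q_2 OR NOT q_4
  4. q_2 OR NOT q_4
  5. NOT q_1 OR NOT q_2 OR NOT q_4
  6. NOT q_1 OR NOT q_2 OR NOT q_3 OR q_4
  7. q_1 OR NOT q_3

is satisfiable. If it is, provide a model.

Unit clause (q_4) forces q_4 = True.
Unit clause (q_2) forces q_2 = True.
In (NOT q_1 OR NOT q_2 OR NOT q_4) only NOT q_1 is left, so q_1 = False.
In (q_1 OR NOT q_3) only NOT q_3 is left, so q_3 = False.
Check each clause:
  (q_4): q_4 holds.
  (q_2): q_2 holds.
  (NOT q_1 OR q_2 OR NOT q_4): NOT q_1 holds.
  (q_2 OR NOT q_4): q_2 holds.
  (NOT q_1 OR NOT q_2 OR NOT q_4): NOT q_1 holds.
  (NOT q_1 OR NOT q_2 OR NOT q_3 OR q_4): NOT q_1 holds.
  (q_1 OR NOT q_3): NOT q_3 holds.
All clauses satisfied.

q_1 = False; q_2 = True; q_3 = False; q_4 = True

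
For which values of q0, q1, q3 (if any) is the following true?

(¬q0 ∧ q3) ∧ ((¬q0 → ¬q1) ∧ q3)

q0=F; q1=F; q3=T

  ¬q0 ∧ q3 = True
    ¬q0 = True
  (¬q0 → ¬q1) ∧ q3 = True
    ¬q0 → ¬q1 = True
      ¬q0 = True
      ¬q1 = True
Both conjuncts True, so the formula holds.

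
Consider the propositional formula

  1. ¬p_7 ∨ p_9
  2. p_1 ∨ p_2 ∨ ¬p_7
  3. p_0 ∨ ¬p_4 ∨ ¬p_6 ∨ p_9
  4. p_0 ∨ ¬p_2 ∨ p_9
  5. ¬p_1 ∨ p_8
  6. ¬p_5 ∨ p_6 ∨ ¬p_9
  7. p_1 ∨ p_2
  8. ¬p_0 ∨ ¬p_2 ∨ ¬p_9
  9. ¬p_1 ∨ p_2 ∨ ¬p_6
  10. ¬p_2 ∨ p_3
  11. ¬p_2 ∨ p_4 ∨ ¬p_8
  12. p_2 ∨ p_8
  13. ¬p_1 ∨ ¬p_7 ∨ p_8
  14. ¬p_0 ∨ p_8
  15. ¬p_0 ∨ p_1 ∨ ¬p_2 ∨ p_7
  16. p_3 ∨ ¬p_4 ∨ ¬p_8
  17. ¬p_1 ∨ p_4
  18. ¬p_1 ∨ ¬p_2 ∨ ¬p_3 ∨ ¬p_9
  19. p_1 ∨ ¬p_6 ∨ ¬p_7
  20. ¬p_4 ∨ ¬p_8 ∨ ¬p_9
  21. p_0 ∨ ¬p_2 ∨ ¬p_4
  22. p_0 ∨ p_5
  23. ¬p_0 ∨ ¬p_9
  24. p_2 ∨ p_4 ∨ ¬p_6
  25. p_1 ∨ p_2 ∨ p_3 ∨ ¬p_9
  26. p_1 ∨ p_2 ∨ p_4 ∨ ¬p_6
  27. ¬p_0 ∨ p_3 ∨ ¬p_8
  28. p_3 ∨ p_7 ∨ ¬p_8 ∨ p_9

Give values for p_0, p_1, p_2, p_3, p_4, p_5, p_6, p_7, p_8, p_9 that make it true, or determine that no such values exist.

p_0 = True; p_1 = True; p_2 = True; p_3 = True; p_4 = True; p_5 = True; p_6 = False; p_7 = False; p_8 = True; p_9 = False

Set p_0 = True.
  then (¬p_0 ∨ p_8) forces p_8 = True.
  then (¬p_0 ∨ ¬p_9) forces p_9 = False.
  then (¬p_0 ∨ p_3 ∨ ¬p_8) forces p_3 = True.
  then (¬p_7 ∨ p_9) forces p_7 = False.
Set p_1 = True.
  then (¬p_1 ∨ p_4) forces p_4 = True.
Set p_2 = True.
Set p_5 = True.
Set p_6 = False.
All clauses satisfied.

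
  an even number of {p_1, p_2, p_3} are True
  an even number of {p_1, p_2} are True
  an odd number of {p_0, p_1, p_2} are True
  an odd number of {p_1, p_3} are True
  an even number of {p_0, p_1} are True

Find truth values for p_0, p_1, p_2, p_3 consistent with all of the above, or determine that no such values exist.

p_0 = True, p_1 = True, p_2 = True, p_3 = False

{p_1, p_2, p_3}: 2 true → even ✓
{p_1, p_2}: 2 true → even ✓
{p_0, p_1, p_2}: 3 true → odd ✓
{p_1, p_3}: 1 true → odd ✓
{p_0, p_1}: 2 true → even ✓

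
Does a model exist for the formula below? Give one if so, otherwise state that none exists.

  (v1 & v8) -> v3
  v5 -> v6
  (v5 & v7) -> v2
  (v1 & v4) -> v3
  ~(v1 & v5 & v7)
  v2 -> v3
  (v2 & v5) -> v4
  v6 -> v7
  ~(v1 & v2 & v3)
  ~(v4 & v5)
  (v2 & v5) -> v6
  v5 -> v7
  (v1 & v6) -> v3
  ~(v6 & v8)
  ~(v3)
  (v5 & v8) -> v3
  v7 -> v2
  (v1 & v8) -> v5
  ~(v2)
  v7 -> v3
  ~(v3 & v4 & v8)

Unit clause (~v2) forces v2 = False.
Unit clause (~v3) forces v3 = False.
In (v2 | ~v7) only ~v7 is left, so v7 = False.
In (~v6 | v7) only ~v6 is left, so v6 = False.
In (~v5 | v7) only ~v5 is left, so v5 = False.
Set v1 = True.
  then (~v1 | v5 | ~v8) forces v8 = False.
  then (~v1 | v3 | ~v4) forces v4 = False.
All clauses satisfied.

v1 = True, v2 = False, v3 = False, v4 = False, v5 = False, v6 = False, v7 = False, v8 = False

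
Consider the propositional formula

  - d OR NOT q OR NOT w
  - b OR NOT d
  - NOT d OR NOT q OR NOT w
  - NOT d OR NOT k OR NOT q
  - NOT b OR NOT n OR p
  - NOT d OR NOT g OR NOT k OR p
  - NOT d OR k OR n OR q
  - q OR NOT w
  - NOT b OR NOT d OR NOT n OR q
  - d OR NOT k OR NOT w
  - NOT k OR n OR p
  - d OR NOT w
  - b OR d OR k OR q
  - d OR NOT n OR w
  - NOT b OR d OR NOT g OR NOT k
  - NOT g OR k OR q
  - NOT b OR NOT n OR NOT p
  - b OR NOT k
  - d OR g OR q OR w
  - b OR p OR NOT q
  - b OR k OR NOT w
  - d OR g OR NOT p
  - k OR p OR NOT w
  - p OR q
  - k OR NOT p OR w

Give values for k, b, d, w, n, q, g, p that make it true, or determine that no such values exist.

Set k = False.
Set b = True.
Set d = False.
  then (d OR NOT w) forces w = False.
  then (d OR NOT n OR w) forces n = False.
  then (k OR NOT p OR w) forces p = False.
  then (p OR q) forces q = True.
Set g = True.
All clauses satisfied.

k: False, b: True, d: False, w: False, n: False, q: True, g: True, p: False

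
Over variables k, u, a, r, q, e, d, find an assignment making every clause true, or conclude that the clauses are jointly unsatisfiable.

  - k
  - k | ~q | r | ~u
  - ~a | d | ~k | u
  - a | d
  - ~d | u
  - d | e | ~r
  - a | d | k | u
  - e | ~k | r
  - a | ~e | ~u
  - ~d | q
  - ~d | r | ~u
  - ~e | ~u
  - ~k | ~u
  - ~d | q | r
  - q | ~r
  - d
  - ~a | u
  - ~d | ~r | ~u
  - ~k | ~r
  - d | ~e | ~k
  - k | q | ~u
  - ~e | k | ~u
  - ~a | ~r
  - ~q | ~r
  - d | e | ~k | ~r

Case k = True:
  (~k | ~u) forces u = False.
  (~d | u) forces d = False.
  Clause (d) is falsified — contradiction.
Case k = False:
  Clause (k) is falsified — contradiction.
Both cases fail, so the formula is unsatisfiable.

UNSATISFIABLE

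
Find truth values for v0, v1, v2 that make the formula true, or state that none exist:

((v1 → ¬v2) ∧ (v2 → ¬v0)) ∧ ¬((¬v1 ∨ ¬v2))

The formula is unsatisfiable.

Case v2 = True: the formula simplifies to (¬v1 ∧ ¬v0) ∧ ¬(¬v1).
  v1 = True: the conjunct ¬v1 is False.
  v1 = False: the conjunct ¬(¬v1) becomes ¬(¬False) = False.
Case v2 = False: the conjunct ¬((¬v1 ∨ ¬v2)) becomes ¬((¬v1 ∨ True)) = False.
Both cases fail — unsatisfiable.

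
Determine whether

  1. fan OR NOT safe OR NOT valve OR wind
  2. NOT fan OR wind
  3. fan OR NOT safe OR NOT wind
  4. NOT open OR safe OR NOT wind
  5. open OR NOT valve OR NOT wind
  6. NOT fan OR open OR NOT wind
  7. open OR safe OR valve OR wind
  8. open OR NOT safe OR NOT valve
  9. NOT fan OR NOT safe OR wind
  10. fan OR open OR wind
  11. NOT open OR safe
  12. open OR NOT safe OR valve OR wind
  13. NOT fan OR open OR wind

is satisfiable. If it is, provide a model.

valve = False, open = False, safe = False, wind = True, fan = False

Set valve = False.
Set open = False.
Try safe = True:
  (open OR NOT safe OR valve OR wind) forces wind = True.
  (fan OR NOT safe OR NOT wind) forces fan = True.
  clause (NOT fan OR open OR NOT wind) is falsified — backtrack.
So safe = False.
  then (open OR safe OR valve OR wind) forces wind = True.
  then (NOT fan OR open OR NOT wind) forces fan = False.
All clauses satisfied.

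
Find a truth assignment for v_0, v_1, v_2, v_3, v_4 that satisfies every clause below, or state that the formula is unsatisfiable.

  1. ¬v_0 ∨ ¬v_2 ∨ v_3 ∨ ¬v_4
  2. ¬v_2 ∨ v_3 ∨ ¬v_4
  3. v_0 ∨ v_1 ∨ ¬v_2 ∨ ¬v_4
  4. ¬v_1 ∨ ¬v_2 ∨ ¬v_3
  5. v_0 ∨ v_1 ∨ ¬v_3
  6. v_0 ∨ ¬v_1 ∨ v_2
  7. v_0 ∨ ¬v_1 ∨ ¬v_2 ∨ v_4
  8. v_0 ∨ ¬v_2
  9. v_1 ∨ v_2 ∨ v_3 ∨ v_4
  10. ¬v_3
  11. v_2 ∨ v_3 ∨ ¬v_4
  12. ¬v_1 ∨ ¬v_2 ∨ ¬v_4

v_0 = True, v_1 = True, v_2 = True, v_3 = False, v_4 = False

Unit clause (¬v_3) forces v_3 = False.
Try v_0 = False:
  (v_0 ∨ ¬v_2) forces v_2 = False.
  (v_0 ∨ ¬v_1 ∨ v_2) forces v_1 = False.
  (v_1 ∨ v_2 ∨ v_3 ∨ v_4) forces v_4 = True.
  clause (v_2 ∨ v_3 ∨ ¬v_4) is falsified — backtrack.
So v_0 = True.
Set v_1 = True.
Set v_2 = True.
  then (¬v_0 ∨ ¬v_2 ∨ v_3 ∨ ¬v_4) forces v_4 = False.
All clauses satisfied.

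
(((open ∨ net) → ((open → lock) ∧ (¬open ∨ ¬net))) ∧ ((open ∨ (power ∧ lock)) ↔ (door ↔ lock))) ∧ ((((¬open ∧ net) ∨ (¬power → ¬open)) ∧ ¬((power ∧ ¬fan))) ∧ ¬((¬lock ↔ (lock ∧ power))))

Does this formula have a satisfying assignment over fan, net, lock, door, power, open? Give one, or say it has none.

fan = True; net = False; lock = False; door = True; power = False; open = False

  ((open ∨ net) → ((open → lock) ∧ (¬open ∨ ¬net))) ∧ ((open ∨ (power ∧ lock)) ↔ (door ↔ lock)) = True
    (open ∨ net) → ((open → lock) ∧ (¬open ∨ ¬net)) = True
      open ∨ net = False
      (open → lock) ∧ (¬open ∨ ¬net) = True
        open → lock = True
        ¬open ∨ ¬net = True
          ¬open = True
          ¬net = True
    (open ∨ (power ∧ lock)) ↔ (door ↔ lock) = True
      open ∨ (power ∧ lock) = False
        power ∧ lock = False
      door ↔ lock = False
  (((¬open ∧ net) ∨ (¬power → ¬open)) ∧ ¬((power ∧ ¬fan))) ∧ ¬((¬lock ↔ (lock ∧ power))) = True
    ((¬open ∧ net) ∨ (¬power → ¬open)) ∧ ¬((power ∧ ¬fan)) = True
      (¬open ∧ net) ∨ (¬power → ¬open) = True
        ¬open ∧ net = False
          ¬open = True
        ¬power → ¬open = True
          ¬power = True
          ¬open = True
      ¬((power ∧ ¬fan)) = True
        power ∧ ¬fan = False
          ¬fan = False
    ¬((¬lock ↔ (lock ∧ power))) = True
      ¬lock ↔ (lock ∧ power) = False
        ¬lock = True
        lock ∧ power = False
Both conjuncts True, so the formula holds.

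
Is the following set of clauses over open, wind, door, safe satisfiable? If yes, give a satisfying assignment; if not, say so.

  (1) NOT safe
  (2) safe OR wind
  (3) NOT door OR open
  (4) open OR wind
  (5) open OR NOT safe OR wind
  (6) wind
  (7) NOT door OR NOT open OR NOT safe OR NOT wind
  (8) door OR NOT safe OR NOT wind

open = True, wind = True, door = True, safe = False

Unit clause (NOT safe) forces safe = False.
In (safe OR wind) only wind is left, so wind = True.
Set open = True.
Set door = True.
Check each clause:
  (NOT safe): NOT safe holds.
  (safe OR wind): wind holds.
  (NOT door OR open): open holds.
  (open OR wind): open holds.
  (open OR NOT safe OR wind): open holds.
  (wind): wind holds.
  (NOT door OR NOT open OR NOT safe OR NOT wind): NOT safe holds.
  (door OR NOT safe OR NOT wind): door holds.
All clauses satisfied.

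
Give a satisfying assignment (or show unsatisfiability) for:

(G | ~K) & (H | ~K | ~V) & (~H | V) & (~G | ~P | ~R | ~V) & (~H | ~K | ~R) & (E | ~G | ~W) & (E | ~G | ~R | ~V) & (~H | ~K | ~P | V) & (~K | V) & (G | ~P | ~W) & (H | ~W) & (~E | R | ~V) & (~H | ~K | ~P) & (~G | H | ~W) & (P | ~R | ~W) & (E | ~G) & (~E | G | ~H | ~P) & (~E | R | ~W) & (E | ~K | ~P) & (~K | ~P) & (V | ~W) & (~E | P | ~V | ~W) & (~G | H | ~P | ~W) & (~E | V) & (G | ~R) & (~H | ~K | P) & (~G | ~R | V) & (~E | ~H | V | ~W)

G = False; H = True; K = False; R = False; E = False; W = False; P = True; V = True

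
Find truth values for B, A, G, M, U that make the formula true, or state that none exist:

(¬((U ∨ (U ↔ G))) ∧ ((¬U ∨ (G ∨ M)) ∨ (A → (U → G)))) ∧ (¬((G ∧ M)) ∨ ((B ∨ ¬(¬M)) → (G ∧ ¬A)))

B = False; A = False; G = True; M = True; U = False

  ¬((U ∨ (U ↔ G))) ∧ ((¬U ∨ (G ∨ M)) ∨ (A → (U → G))) = True
    ¬((U ∨ (U ↔ G))) = True
      U ∨ (U ↔ G) = False
        U ↔ G = False
    (¬U ∨ (G ∨ M)) ∨ (A → (U → G)) = True
      ¬U ∨ (G ∨ M) = True
        ¬U = True
        G ∨ M = True
      A → (U → G) = True
        U → G = True
  ¬((G ∧ M)) ∨ ((B ∨ ¬(¬M)) → (G ∧ ¬A)) = True
    ¬((G ∧ M)) = False
      G ∧ M = True
    (B ∨ ¬(¬M)) → (G ∧ ¬A) = True
      B ∨ ¬(¬M) = True
        ¬(¬M) = True
          ¬M = False
      G ∧ ¬A = True
        ¬A = True
Both conjuncts True, so the formula holds.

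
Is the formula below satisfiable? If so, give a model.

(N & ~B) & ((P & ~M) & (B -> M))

N=T, B=F, P=T, M=F

  N & ~B = True
    ~B = True
  (P & ~M) & (B -> M) = True
    P & ~M = True
      ~M = True
    B -> M = True
Both conjuncts True, so the formula holds.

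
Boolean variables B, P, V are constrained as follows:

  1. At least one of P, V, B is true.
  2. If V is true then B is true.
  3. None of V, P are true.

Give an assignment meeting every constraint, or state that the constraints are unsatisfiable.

B=T; P=F; V=F

  (1) {P, V, B}: 1 true — at least one ✓
  (2) V=F ⇒ B: vacuous ✓
  (3) {V, P}: 0 true — none ✓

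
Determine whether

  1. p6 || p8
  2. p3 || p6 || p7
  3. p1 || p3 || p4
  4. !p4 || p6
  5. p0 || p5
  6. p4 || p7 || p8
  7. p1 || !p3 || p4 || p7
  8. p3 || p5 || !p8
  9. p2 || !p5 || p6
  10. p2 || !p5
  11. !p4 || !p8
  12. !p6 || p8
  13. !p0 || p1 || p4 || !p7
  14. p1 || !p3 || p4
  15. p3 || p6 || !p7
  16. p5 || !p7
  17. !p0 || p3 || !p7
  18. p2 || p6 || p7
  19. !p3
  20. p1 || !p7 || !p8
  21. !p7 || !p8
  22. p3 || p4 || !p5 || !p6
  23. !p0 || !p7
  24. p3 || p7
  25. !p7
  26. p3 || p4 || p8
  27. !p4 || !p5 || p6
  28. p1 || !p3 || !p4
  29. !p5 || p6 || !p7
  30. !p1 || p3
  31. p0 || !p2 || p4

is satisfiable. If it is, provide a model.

Unsatisfiable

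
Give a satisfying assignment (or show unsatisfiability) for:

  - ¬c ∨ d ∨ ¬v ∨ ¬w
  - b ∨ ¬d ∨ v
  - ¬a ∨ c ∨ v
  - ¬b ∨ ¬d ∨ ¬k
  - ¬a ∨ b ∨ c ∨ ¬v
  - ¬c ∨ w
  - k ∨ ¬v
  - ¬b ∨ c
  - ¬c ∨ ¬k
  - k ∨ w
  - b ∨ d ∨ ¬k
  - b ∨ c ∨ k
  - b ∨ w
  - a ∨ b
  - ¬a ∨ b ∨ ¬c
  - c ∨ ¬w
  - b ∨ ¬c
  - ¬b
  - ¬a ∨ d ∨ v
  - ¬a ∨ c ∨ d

Case b = True:
  Clause (¬b) is falsified — contradiction.
Case b = False:
  (b ∨ w) forces w = True.
  (a ∨ b) forces a = True.
  (¬a ∨ b ∨ ¬c) forces c = False.
  Clause (c ∨ ¬w) is falsified — contradiction.
Both cases fail, so the formula is unsatisfiable.

Unsatisfiable — no assignment works.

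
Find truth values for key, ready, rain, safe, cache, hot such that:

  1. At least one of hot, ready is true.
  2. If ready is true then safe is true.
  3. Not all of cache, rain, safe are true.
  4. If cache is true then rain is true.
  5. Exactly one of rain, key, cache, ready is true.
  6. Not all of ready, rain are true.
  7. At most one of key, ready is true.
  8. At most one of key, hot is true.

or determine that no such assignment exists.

key = False, ready = False, rain = True, safe = True, cache = False, hot = True

  (1) {hot, ready}: 1 true — at least one ✓
  (2) ready=F ⇒ safe: vacuous ✓
  (3) {cache, rain, safe}: 2/3 true — not all ✓
  (4) cache=F ⇒ rain: vacuous ✓
  (5) {rain, key, cache, ready}: 1 true — exactly one ✓
  (6) {ready, rain}: 1/2 true — not all ✓
  (7) {key, ready}: 0 true — at most one ✓
  (8) {key, hot}: 1 true — at most one ✓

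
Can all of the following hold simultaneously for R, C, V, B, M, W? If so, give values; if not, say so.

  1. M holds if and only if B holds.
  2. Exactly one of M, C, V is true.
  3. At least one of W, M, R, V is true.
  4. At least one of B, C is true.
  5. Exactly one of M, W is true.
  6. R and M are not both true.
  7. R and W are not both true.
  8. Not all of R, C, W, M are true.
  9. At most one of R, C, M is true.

R = False; C = False; V = False; B = True; M = True; W = False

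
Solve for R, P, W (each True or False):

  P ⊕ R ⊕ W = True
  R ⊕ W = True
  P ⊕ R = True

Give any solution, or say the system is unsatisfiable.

R=T, P=F, W=F

P ⊕ R ⊕ W = F ⊕ T ⊕ F = True ✓
R ⊕ W = T ⊕ F = True ✓
P ⊕ R = F ⊕ T = True ✓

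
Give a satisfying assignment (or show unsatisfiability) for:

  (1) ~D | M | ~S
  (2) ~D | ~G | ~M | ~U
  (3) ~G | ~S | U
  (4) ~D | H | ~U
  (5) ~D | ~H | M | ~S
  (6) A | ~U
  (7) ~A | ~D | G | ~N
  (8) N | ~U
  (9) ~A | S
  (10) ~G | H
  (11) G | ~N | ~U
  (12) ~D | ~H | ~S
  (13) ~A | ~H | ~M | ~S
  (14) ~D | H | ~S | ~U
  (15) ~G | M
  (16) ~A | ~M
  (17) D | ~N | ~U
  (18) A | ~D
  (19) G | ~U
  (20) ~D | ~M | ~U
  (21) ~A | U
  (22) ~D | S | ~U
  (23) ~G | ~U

D = False; S = False; M = False; N = False; A = False; G = False; H = False; U = False

Try D = True:
  (A | ~D) forces A = True.
  (~A | S) forces S = True.
  (~D | M | ~S) forces M = True.
  clause (~A | ~M) is falsified — backtrack.
So D = False.
Set S = False.
  then (~A | S) forces A = False.
  then (A | ~U) forces U = False.
Set M = False.
  then (~G | M) forces G = False.
Set N = False.
Set H = False.
All clauses satisfied.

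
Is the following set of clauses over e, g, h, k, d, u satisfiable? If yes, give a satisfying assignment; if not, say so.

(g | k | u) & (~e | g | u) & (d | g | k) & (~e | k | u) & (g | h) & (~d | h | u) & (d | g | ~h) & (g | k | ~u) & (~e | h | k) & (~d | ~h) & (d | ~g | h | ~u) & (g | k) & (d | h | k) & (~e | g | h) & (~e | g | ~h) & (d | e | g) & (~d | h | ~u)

Set e = False.
Try g = False:
  (g | h) forces h = True.
  (d | g | ~h) forces d = True.
  clause (~d | ~h) is falsified — backtrack.
So g = True.
Set h = True.
  then (~d | ~h) forces d = False.
Set k = False.
Set u = True.
All clauses satisfied.

e: False; g: True; h: True; k: False; d: False; u: True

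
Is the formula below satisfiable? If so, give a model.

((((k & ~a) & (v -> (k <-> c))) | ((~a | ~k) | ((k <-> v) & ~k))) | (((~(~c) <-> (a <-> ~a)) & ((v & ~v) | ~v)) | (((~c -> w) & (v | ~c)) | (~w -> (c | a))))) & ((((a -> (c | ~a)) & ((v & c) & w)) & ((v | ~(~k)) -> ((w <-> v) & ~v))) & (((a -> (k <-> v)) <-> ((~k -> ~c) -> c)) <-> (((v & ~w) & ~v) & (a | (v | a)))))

Unsatisfiable — no assignment works.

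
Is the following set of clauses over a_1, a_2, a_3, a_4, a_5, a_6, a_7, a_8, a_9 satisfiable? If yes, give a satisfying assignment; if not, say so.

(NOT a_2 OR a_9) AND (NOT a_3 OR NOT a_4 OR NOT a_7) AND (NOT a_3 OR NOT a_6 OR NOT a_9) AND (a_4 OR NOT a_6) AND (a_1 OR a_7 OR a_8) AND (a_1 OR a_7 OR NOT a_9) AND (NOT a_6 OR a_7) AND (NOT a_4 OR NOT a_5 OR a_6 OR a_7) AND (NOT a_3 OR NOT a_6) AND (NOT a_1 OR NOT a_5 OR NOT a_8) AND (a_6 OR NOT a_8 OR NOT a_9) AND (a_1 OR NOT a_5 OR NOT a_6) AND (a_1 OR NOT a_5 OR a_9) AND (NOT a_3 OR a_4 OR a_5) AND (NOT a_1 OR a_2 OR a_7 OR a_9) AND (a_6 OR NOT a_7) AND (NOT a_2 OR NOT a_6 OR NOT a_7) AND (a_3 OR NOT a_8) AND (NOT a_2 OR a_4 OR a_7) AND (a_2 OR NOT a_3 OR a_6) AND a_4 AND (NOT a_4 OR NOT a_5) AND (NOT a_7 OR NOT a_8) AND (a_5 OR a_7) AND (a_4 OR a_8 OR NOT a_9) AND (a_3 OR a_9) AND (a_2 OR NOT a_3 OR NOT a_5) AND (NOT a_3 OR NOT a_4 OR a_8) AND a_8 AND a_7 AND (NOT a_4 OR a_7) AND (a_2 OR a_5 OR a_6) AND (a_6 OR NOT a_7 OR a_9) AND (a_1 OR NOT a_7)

No satisfying assignment exists.

Case a_3 = True:
  (NOT a_3 OR NOT a_6) forces a_6 = False.
  (a_6 OR NOT a_7) forces a_7 = False.
  Clause (a_7) is falsified — contradiction.
Case a_3 = False:
  (a_3 OR NOT a_8) forces a_8 = False.
  Clause (a_8) is falsified — contradiction.
Both cases fail, so the formula is unsatisfiable.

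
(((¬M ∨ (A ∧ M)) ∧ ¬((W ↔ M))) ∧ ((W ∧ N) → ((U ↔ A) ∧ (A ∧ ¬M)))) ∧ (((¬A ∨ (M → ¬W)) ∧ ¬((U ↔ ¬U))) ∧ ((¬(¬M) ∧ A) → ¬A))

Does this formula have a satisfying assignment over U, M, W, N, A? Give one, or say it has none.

U = False, M = False, W = True, N = False, A = True

  ((¬M ∨ (A ∧ M)) ∧ ¬((W ↔ M))) ∧ ((W ∧ N) → ((U ↔ A) ∧ (A ∧ ¬M))) = True
    (¬M ∨ (A ∧ M)) ∧ ¬((W ↔ M)) = True
      ¬M ∨ (A ∧ M) = True
        ¬M = True
        A ∧ M = False
      ¬((W ↔ M)) = True
        W ↔ M = False
    (W ∧ N) → ((U ↔ A) ∧ (A ∧ ¬M)) = True
      W ∧ N = False
      (U ↔ A) ∧ (A ∧ ¬M) = False
        U ↔ A = False
        A ∧ ¬M = True
          ¬M = True
  ((¬A ∨ (M → ¬W)) ∧ ¬((U ↔ ¬U))) ∧ ((¬(¬M) ∧ A) → ¬A) = True
    (¬A ∨ (M → ¬W)) ∧ ¬((U ↔ ¬U)) = True
      ¬A ∨ (M → ¬W) = True
        ¬A = False
        M → ¬W = True
          ¬W = False
      ¬((U ↔ ¬U)) = True
        U ↔ ¬U = False
          ¬U = True
    (¬(¬M) ∧ A) → ¬A = True
      ¬(¬M) ∧ A = False
        ¬(¬M) = False
          ¬M = True
      ¬A = False
Both conjuncts True, so the formula holds.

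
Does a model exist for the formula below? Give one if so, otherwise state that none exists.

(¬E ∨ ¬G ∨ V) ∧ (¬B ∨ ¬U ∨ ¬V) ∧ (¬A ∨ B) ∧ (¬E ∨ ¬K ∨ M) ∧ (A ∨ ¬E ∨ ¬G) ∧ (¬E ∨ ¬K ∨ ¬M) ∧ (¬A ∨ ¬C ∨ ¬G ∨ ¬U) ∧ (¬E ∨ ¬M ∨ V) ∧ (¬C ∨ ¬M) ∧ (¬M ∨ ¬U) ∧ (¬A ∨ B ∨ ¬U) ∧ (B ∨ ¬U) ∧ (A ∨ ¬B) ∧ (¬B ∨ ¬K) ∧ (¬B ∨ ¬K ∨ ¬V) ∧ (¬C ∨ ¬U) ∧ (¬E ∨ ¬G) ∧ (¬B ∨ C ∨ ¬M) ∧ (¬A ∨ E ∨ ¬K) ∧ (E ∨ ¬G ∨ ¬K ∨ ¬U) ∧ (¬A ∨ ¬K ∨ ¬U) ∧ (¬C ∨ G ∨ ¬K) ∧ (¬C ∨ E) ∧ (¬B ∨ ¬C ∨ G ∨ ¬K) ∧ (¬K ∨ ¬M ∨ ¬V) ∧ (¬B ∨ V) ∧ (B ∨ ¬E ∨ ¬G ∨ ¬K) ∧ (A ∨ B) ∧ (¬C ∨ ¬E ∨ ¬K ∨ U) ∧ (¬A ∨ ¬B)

Case B = True:
  (A ∨ ¬B) forces A = True.
  Clause (¬A ∨ ¬B) is falsified — contradiction.
Case B = False:
  (¬A ∨ B) forces A = False.
  Clause (A ∨ B) is falsified — contradiction.
Both cases fail, so the formula is unsatisfiable.

No satisfying assignment exists.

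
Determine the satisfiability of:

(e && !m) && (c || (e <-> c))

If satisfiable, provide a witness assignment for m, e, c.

m=F, e=T, c=T

  e && !m = True
    !m = True
  c || (e <-> c) = True
    e <-> c = True
Both conjuncts True, so the formula holds.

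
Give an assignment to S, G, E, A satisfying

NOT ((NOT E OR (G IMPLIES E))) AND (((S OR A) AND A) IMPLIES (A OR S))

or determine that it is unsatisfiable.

The conjunct NOT ((NOT E OR (G IMPLIES E))) is unsatisfiable on its own:
  G=F, E=F: evaluates to False.
  G=F, E=T: evaluates to False.
  G=T, E=F: evaluates to False.
  G=T, E=T: evaluates to False.
So the whole conjunction is unsatisfiable.

Unsatisfiable — no assignment works.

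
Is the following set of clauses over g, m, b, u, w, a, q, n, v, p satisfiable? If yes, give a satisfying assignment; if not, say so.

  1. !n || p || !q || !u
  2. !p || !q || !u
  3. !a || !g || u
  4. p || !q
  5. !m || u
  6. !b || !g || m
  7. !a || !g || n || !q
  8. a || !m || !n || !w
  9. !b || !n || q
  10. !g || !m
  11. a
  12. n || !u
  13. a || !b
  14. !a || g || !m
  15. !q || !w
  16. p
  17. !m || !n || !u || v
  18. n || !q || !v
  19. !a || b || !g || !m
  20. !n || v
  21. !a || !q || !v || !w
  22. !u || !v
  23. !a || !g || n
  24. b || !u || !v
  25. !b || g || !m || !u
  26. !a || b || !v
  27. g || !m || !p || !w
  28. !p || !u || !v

Unit clause (a) forces a = True.
Unit clause (p) forces p = True.
Set g = False.
  then (!a || g || !m) forces m = False.
Set b = True.
Try u = True:
  (!p || !q || !u) forces q = False.
  (!b || !n || q) forces n = False.
  clause (n || !u) is falsified — backtrack.
So u = False.
Set w = False.
Set q = True.
Set n = True.
  then (!n || v) forces v = True.
All clauses satisfied.

g: False, m: False, b: True, u: False, w: False, a: True, q: True, n: True, v: True, p: True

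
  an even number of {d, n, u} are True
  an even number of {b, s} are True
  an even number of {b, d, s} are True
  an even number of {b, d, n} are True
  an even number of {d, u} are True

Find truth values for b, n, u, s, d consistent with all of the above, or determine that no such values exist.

b = False; n = False; u = False; s = False; d = False

{d, n, u}: 0 true → even ✓
{b, s}: 0 true → even ✓
{b, d, s}: 0 true → even ✓
{b, d, n}: 0 true → even ✓
{d, u}: 0 true → even ✓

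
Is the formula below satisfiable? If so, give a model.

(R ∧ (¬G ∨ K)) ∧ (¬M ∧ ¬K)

K=F; M=F; R=T; G=F

  R ∧ (¬G ∨ K) = True
    ¬G ∨ K = True
      ¬G = True
  ¬M ∧ ¬K = True
    ¬M = True
    ¬K = True
Both conjuncts True, so the formula holds.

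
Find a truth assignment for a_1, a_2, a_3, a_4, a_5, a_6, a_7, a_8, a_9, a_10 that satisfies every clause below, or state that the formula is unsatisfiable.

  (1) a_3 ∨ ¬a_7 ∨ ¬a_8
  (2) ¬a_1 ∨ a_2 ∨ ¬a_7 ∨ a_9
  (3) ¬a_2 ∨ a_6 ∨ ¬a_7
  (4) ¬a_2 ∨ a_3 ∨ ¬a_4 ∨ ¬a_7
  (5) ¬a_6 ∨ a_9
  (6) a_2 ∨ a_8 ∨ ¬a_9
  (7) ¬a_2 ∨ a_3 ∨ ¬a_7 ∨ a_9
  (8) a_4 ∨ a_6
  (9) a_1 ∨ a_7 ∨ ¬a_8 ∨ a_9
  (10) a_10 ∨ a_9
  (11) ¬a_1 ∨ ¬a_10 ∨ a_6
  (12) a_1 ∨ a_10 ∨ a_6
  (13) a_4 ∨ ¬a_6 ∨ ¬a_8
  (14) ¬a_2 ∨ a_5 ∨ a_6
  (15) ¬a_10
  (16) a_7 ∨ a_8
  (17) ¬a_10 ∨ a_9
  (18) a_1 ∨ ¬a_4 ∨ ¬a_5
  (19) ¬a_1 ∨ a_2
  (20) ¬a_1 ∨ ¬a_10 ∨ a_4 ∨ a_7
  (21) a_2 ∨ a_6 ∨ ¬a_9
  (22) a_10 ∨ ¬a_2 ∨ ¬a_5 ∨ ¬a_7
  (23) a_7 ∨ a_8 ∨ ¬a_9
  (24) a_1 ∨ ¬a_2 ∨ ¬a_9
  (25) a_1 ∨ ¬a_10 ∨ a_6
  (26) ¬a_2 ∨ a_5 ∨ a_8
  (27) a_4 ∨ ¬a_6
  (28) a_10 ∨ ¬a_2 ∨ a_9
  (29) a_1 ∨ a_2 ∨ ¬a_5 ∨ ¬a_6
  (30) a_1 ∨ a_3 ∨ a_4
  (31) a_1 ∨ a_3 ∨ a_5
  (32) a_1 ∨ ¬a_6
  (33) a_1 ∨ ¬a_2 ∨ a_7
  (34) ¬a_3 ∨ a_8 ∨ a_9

a_1 = True, a_2 = True, a_3 = True, a_4 = True, a_5 = False, a_6 = True, a_7 = False, a_8 = True, a_9 = True, a_10 = False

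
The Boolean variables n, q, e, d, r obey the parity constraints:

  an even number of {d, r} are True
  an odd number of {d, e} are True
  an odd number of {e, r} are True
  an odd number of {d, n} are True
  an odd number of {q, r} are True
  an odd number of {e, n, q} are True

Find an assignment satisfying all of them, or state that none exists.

n = True, q = True, e = True, d = False, r = False

{d, r}: 0 true → even ✓
{d, e}: 1 true → odd ✓
{e, r}: 1 true → odd ✓
{d, n}: 1 true → odd ✓
{q, r}: 1 true → odd ✓
{e, n, q}: 3 true → odd ✓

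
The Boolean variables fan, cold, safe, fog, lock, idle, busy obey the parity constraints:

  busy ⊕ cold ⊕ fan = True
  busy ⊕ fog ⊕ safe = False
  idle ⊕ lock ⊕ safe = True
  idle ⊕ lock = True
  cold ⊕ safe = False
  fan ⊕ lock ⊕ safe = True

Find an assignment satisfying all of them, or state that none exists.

fan=F, cold=F, safe=F, fog=T, lock=T, idle=F, busy=T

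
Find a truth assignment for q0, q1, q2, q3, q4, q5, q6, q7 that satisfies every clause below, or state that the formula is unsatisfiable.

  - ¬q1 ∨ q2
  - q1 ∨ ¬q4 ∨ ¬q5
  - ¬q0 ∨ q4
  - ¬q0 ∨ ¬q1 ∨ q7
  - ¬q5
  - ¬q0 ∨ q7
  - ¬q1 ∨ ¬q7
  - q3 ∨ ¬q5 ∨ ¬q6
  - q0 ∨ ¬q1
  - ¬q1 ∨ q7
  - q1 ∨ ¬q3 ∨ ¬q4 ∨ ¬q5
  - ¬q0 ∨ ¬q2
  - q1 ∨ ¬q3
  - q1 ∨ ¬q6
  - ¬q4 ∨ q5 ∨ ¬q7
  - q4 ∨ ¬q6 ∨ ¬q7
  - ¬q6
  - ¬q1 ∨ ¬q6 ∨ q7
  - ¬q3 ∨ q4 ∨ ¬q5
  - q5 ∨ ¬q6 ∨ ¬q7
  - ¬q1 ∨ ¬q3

q0=F, q1=F, q2=F, q3=F, q4=T, q5=F, q6=F, q7=F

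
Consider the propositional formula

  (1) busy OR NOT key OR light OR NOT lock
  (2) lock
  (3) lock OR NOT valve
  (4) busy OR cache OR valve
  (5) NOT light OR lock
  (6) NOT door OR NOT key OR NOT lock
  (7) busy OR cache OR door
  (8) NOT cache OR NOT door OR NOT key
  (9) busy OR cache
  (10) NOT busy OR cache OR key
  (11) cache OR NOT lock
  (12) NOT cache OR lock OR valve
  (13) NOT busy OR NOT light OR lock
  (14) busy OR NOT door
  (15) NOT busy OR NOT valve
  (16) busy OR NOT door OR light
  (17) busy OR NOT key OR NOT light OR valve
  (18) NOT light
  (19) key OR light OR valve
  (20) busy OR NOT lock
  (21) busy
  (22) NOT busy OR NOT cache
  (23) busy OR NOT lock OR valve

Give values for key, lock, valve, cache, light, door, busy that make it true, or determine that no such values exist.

Case busy = True:
  (lock) forces lock = True.
  (cache OR NOT lock) forces cache = True.
  Clause (NOT busy OR NOT cache) is falsified — contradiction.
Case busy = False:
  Clause (busy) is falsified — contradiction.
Both cases fail, so the formula is unsatisfiable.

UNSATISFIABLE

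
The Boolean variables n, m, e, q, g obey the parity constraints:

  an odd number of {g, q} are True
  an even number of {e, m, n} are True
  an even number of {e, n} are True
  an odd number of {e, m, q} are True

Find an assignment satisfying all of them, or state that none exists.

n = False; m = False; e = False; q = True; g = False

{g, q}: 1 true → odd ✓
{e, m, n}: 0 true → even ✓
{e, n}: 0 true → even ✓
{e, m, q}: 1 true → odd ✓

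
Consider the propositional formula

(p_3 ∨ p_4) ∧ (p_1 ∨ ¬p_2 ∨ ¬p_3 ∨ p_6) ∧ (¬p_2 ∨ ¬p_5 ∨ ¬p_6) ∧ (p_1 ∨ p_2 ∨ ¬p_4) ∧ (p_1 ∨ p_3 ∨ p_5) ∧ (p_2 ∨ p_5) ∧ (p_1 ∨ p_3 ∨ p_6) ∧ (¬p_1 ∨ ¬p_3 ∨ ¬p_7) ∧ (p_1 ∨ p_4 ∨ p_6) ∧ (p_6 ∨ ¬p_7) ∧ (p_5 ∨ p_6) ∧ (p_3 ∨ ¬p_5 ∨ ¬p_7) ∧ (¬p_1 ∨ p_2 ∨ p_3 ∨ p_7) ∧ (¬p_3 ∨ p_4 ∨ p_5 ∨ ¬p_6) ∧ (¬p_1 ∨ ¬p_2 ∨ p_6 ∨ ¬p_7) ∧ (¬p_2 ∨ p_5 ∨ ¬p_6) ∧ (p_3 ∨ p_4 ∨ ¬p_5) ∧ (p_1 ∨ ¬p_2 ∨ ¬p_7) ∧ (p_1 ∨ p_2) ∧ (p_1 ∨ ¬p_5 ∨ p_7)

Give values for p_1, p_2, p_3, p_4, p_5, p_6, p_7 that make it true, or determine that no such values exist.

Set p_1 = True.
Set p_2 = False.
  then (p_2 ∨ p_5) forces p_5 = True.
Try p_3 = False:
  (p_3 ∨ p_4) forces p_4 = True.
  (p_3 ∨ ¬p_5 ∨ ¬p_7) forces p_7 = False.
  clause (¬p_1 ∨ p_2 ∨ p_3 ∨ p_7) is falsified — backtrack.
So p_3 = True.
  then (¬p_1 ∨ ¬p_3 ∨ ¬p_7) forces p_7 = False.
Set p_4 = True.
Set p_6 = False.
All clauses satisfied.

p_1: True, p_2: False, p_3: True, p_4: True, p_5: True, p_6: False, p_7: False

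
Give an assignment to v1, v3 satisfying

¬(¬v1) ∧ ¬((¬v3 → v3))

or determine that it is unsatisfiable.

v1 = True; v3 = False

  ¬(¬v1) = True
    ¬v1 = False
  ¬((¬v3 → v3)) = True
    ¬v3 → v3 = False
      ¬v3 = True
Both conjuncts True, so the formula holds.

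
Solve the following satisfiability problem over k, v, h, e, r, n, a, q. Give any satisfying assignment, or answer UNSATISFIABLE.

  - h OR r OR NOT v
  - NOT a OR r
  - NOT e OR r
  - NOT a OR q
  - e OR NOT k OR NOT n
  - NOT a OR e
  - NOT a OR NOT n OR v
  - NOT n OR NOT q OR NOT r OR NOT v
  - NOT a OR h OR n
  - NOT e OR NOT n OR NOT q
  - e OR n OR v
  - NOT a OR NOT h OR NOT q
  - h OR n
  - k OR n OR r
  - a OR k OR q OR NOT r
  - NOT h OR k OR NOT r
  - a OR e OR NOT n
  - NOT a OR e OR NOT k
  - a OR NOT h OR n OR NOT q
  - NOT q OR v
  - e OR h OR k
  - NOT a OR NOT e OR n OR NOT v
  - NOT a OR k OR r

Set k = True.
Set v = True.
Set h = True.
Set e = False.
  then (e OR NOT k OR NOT n) forces n = False.
  then (NOT a OR e) forces a = False.
  then (a OR NOT h OR n OR NOT q) forces q = False.
Set r = True.
All clauses satisfied.

k = True, v = True, h = True, e = False, r = True, n = False, a = False, q = False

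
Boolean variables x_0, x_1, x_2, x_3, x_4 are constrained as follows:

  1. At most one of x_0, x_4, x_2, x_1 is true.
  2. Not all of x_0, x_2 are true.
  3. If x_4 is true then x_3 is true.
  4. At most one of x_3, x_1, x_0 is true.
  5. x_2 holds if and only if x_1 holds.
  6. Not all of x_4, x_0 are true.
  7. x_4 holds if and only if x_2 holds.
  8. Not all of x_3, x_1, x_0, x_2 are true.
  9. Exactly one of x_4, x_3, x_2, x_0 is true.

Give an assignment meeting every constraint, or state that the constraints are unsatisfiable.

x_0: True, x_1: False, x_2: False, x_3: False, x_4: False

  (1) {x_0, x_4, x_2, x_1}: 1 true — at most one ✓
  (2) {x_0, x_2}: 1/2 true — not all ✓
  (3) x_4=F ⇒ x_3: vacuous ✓
  (4) {x_3, x_1, x_0}: 1 true — at most one ✓
  (5) x_2=F, x_1=F — same ✓
  (6) {x_4, x_0}: 1/2 true — not all ✓
  (7) x_4=F, x_2=F — same ✓
  (8) {x_3, x_1, x_0, x_2}: 1/4 true — not all ✓
  (9) {x_4, x_3, x_2, x_0}: 1 true — exactly one ✓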